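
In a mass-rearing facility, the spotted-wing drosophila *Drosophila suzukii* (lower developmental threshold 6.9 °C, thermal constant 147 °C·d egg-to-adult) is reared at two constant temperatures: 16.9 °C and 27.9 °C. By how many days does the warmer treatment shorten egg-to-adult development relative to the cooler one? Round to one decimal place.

At 16.9 °C: 147 / (16.9 − 6.9) = 147 / 10.0 = 14.700 d.
At 27.9 °C: 147 / (27.9 − 6.9) = 147 / 21.0 = 7.000 d.
Difference = |14.700 − 7.000| = 7.700 ≈ 7.7 days.

7.7 days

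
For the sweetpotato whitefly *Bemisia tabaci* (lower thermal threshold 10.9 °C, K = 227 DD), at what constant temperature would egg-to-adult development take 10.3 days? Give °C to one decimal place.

Required daily accumulation = 227 / 10.3 = 22.039 DD/day.
T = T_base + 22.039 = 10.9 + 22.039 = 32.939 ≈ 32.9 °C.

32.9 °C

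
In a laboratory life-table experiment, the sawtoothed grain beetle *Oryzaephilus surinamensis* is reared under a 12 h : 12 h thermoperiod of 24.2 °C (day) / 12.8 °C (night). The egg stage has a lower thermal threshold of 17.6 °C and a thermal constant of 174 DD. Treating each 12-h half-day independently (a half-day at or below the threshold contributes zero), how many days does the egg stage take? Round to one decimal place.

Day half: max(0, 24.2 − 17.6) × 0.5 = 6.6 × 0.5 = 3.30 DD.
Night half: max(0, 12.8 − 17.6) × 0.5 = 0.0 × 0.5 = 0.00 DD.
Per 24 h: 3.30 DD/day.
Duration = 174 / 3.30 = 52.727 ≈ 52.7 days.

52.7 days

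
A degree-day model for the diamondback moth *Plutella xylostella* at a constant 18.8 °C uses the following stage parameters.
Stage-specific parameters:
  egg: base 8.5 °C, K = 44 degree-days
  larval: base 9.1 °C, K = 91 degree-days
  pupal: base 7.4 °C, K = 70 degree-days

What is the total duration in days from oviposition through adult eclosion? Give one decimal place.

egg: 44 / (18.8 − 8.5) = 44 / 10.3 = 4.272 d.
larval: 91 / (18.8 − 9.1) = 91 / 9.7 = 9.381 d.
pupal: 70 / (18.8 − 7.4) = 70 / 11.4 = 6.140 d.
Sum = 19.794 ≈ 19.8 days.

19.8 days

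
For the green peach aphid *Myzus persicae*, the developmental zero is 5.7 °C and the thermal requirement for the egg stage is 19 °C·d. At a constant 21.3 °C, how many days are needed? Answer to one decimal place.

Daily accumulation = 21.3 − 5.7 = 15.6 DD/day.
Duration = 19 / 15.6 = 1.218 ≈ 1.2 days.

1.2 days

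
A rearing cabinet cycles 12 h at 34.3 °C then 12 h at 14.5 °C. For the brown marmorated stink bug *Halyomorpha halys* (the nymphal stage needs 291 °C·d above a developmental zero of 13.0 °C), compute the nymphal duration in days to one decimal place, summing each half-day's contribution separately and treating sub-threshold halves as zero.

Day half: max(0, 34.3 − 13.0) × 0.5 = 21.3 × 0.5 = 10.65 DD.
Night half: max(0, 14.5 − 13.0) × 0.5 = 1.5 × 0.5 = 0.75 DD.
Per 24 h: 11.40 DD/day.
Duration = 291 / 11.40 = 25.526 ≈ 25.5 days.

25.5 days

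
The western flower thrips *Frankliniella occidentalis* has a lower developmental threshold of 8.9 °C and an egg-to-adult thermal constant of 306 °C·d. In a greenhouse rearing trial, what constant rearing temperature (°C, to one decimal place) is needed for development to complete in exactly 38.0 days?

Required daily accumulation = 306 / 38.0 = 8.053 DD/day.
T = T_base + 8.053 = 8.9 + 8.053 = 16.953 ≈ 17.0 °C.

17.0 °C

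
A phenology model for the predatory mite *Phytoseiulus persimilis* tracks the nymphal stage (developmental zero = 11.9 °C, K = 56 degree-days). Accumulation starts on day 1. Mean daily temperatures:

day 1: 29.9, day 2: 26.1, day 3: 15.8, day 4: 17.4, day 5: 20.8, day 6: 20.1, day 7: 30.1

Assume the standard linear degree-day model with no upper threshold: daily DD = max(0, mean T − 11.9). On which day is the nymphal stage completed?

day 6

Daily DD above 11.9 °C: 18.0, 14.2, 3.9, 5.5, 8.9, 8.2, 18.2.
Cumulative: 18.0, 32.2, 36.1, 41.6, 50.5, 58.7, 76.9.
The total first reaches 56 DD on day 6.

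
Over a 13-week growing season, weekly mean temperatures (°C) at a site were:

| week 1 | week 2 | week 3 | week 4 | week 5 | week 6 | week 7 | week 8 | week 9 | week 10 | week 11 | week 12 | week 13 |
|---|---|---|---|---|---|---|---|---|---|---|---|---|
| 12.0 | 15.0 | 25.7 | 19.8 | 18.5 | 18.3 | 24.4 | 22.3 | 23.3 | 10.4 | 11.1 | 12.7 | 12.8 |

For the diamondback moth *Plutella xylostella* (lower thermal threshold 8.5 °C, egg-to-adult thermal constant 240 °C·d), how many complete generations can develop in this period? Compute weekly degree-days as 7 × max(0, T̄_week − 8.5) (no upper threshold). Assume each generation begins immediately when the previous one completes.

Weekly DD (7 × max(0, T̄ − 8.5)): 24.5, 45.5, 120.4, 79.1, 70.0, 68.6, 111.3, 96.6, 103.6, 13.3, 18.2, 29.4, 30.1.
Season total = 810.6 DD.
Complete generations = ⌊810.6 / 240⌋ = 3.

3 generations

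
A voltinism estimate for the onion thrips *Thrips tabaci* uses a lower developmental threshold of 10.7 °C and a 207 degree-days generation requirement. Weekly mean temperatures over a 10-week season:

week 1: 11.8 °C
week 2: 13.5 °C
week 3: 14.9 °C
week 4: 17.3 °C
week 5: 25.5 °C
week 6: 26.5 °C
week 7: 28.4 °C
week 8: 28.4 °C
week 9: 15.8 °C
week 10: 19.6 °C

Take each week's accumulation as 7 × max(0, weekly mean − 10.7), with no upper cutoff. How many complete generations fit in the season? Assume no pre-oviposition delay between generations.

Weekly DD (7 × max(0, T̄ − 10.7)): 7.7, 19.6, 29.4, 46.2, 103.6, 110.6, 123.9, 123.9, 35.7, 62.3.
Season total = 662.9 DD.
Complete generations = ⌊662.9 / 207⌋ = 3.

3 generations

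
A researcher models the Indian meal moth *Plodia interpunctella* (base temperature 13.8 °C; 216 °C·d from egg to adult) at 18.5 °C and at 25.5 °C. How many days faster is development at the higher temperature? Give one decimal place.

At 18.5 °C: 216 / (18.5 − 13.8) = 216 / 4.7 = 45.957 d.
At 25.5 °C: 216 / (25.5 − 13.8) = 216 / 11.7 = 18.462 d.
Difference = |45.957 − 18.462| = 27.496 ≈ 27.5 days.

27.5 days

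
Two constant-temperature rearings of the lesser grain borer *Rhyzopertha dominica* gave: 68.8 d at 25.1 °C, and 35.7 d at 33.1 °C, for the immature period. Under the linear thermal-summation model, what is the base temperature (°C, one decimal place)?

Equal thermal constants: D₁(T₁ − T_b) = D₂(T₂ − T_b).
68.8·(25.1 − T_b) = 35.7·(33.1 − T_b)
T_b = (68.8·25.1 − 35.7·33.1) / (68.8 − 35.7) = 545.21 / 33.1 = 16.472 °C ≈ 16.5 °C.

16.5 °C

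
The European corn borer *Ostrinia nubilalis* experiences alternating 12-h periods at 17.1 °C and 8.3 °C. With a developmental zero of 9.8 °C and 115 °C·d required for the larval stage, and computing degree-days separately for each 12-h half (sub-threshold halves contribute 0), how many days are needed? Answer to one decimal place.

Day half: max(0, 17.1 − 9.8) × 0.5 = 7.3 × 0.5 = 3.65 DD.
Night half: max(0, 8.3 − 9.8) × 0.5 = 0.0 × 0.5 = 0.00 DD.
Per 24 h: 3.65 DD/day.
Duration = 115 / 3.65 = 31.507 ≈ 31.5 days.

31.5 days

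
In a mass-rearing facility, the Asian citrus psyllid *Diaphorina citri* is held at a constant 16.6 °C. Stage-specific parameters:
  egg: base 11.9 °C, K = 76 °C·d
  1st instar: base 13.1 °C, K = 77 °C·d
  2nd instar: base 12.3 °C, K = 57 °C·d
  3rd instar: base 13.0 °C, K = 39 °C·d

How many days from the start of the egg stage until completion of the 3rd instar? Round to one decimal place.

egg: 76 / (16.6 − 11.9) = 76 / 4.7 = 16.170 d.
1st instar: 77 / (16.6 − 13.1) = 77 / 3.5 = 22.000 d.
2nd instar: 57 / (16.6 − 12.3) = 57 / 4.3 = 13.256 d.
3rd instar: 39 / (16.6 − 13.0) = 39 / 3.6 = 10.833 d.
Sum = 62.259 ≈ 62.3 days.

62.3 days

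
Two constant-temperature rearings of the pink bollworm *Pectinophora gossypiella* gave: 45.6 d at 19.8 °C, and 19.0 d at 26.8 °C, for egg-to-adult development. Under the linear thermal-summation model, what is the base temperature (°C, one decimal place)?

Linear rate model ⇒ the product D·(T − T_b) is constant across temperatures.
45.6·(19.8 − T_b) = 19.0·(26.8 − T_b)
T_b = (45.6·19.8 − 19.0·26.8) / (45.6 − 19.0) = 393.68 / 26.6 = 14.800 °C ≈ 14.8 °C.

14.8 °C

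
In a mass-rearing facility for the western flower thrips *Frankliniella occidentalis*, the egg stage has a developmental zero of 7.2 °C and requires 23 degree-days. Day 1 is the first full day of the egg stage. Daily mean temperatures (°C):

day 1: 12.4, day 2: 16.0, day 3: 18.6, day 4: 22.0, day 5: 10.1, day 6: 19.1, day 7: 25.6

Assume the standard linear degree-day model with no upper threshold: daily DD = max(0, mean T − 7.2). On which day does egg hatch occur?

Daily DD above 7.2 °C: 5.2, 8.8, 11.4, 14.8, 2.9, 11.9, 18.4.
Cumulative: 5.2, 14.0, 25.4, 40.2, 43.1, 55.0, 73.4.
The total first reaches 23 DD on day 3.

day 3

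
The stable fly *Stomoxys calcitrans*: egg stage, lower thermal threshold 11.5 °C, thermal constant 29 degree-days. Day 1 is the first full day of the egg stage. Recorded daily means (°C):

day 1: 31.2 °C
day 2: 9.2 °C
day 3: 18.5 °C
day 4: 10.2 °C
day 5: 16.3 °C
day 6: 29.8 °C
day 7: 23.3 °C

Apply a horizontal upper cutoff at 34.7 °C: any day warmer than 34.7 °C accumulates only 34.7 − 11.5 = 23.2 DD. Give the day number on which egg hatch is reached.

day 5

Daily DD above 11.5 °C (capped at 23.2): 19.7, 0.0, 7.0, 0.0, 4.8, 18.3, 11.8.
Cumulative: 19.7, 19.7, 26.7, 26.7, 31.5, 49.8, 61.6.
The total first reaches 29 DD on day 5.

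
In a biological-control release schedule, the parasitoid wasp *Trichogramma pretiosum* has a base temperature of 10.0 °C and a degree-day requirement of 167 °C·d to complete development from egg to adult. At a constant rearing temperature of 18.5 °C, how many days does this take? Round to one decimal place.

Daily accumulation = 18.5 − 10.0 = 8.5 DD/day.
Duration = 167 / 8.5 = 19.647 ≈ 19.6 days.

19.6 days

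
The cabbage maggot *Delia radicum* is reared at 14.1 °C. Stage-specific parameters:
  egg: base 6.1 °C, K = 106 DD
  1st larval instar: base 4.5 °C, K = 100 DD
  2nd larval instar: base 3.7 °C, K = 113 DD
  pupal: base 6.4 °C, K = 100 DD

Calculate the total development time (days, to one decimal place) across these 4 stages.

47.5 days

egg: 106 / (14.1 − 6.1) = 106 / 8.0 = 13.250 d.
1st larval instar: 100 / (14.1 − 4.5) = 100 / 9.6 = 10.417 d.
2nd larval instar: 113 / (14.1 − 3.7) = 113 / 10.4 = 10.865 d.
pupal: 100 / (14.1 − 6.4) = 100 / 7.7 = 12.987 d.
Sum = 47.519 ≈ 47.5 days.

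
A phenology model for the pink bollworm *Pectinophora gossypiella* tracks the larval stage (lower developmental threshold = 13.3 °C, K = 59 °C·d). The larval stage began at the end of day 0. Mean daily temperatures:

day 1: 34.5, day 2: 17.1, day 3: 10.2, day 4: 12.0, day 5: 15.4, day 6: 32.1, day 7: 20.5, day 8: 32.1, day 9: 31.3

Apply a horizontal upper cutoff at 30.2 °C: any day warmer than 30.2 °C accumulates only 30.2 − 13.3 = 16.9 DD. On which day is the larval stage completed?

Daily DD above 13.3 °C (capped at 16.9): 16.9, 3.8, 0.0, 0.0, 2.1, 16.9, 7.2, 16.9, 16.9.
Cumulative: 16.9, 20.7, 20.7, 20.7, 22.8, 39.7, 46.9, 63.8, 80.7.
The total first reaches 59 DD on day 8.

day 8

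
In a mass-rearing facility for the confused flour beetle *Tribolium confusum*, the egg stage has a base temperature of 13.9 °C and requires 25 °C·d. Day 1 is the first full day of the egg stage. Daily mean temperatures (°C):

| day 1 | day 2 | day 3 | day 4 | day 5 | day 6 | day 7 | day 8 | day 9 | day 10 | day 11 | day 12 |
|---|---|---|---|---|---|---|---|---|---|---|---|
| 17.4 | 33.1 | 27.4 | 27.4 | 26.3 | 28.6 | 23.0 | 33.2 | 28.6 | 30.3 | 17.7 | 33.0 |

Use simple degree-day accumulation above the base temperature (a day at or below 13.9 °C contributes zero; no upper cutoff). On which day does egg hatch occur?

Daily DD above 13.9 °C: 3.5, 19.2, 13.5, 13.5, 12.4, 14.7, 9.1, 19.3, 14.7, 16.4, 3.8, 19.1.
Cumulative: 3.5, 22.7, 36.2, 49.7, 62.1, 76.8, 85.9, 105.2, 119.9, 136.3, 140.1, 159.2.
The total first reaches 25 DD on day 3.

day 3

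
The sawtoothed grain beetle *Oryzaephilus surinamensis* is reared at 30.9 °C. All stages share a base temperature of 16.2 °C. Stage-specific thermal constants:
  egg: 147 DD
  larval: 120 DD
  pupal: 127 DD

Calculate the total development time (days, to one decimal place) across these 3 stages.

26.8 days

Daily accumulation at 30.9 °C = 30.9 − 16.2 = 14.7 DD/day.
Total K = 147 + 120 + 127 = 394 DD.
Total duration = 394 / 14.7 = 26.803 ≈ 26.8 days.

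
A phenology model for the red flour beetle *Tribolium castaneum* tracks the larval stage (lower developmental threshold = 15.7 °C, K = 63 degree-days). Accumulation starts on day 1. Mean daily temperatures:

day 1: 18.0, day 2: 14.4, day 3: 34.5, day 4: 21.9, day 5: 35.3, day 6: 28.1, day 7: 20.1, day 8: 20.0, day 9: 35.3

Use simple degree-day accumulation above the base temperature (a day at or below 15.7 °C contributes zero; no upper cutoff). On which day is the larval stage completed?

day 7

Daily DD above 15.7 °C: 2.3, 0.0, 18.8, 6.2, 19.6, 12.4, 4.4, 4.3, 19.6.
Cumulative: 2.3, 2.3, 21.1, 27.3, 46.9, 59.3, 63.7, 68.0, 87.6.
The total first reaches 63 DD on day 7.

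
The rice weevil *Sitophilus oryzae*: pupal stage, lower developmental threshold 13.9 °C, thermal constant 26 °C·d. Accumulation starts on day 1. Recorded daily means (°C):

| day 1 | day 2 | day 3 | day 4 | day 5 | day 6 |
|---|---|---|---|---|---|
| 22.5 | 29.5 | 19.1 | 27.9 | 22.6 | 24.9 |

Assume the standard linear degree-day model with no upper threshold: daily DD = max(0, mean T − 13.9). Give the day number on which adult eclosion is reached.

Daily DD above 13.9 °C: 8.6, 15.6, 5.2, 14.0, 8.7, 11.0.
Cumulative: 8.6, 24.2, 29.4, 43.4, 52.1, 63.1.
The total first reaches 26 DD on day 3.

day 3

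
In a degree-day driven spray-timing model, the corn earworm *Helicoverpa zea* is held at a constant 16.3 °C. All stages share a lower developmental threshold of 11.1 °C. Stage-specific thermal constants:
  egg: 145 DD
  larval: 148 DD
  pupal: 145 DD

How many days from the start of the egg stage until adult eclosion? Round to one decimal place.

Daily accumulation at 16.3 °C = 16.3 − 11.1 = 5.2 DD/day.
Total K = 145 + 148 + 145 = 438 DD.
Total duration = 438 / 5.2 = 84.231 ≈ 84.2 days.

84.2 days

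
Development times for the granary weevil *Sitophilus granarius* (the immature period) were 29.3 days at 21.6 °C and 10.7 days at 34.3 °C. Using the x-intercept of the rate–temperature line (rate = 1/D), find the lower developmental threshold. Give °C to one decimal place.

Under the model K = D·(T − T_b), so D₁·(T₁ − T_b) = D₂·(T₂ − T_b).
29.3·(21.6 − T_b) = 10.7·(34.3 − T_b)
T_b = (29.3·21.6 − 10.7·34.3) / (29.3 − 10.7) = 265.87 / 18.6 = 14.294 °C ≈ 14.3 °C.

14.3 °C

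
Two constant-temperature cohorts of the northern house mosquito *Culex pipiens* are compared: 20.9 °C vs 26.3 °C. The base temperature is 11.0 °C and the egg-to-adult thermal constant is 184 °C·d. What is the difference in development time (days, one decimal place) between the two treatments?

6.6 days

At 20.9 °C: 184 / (20.9 − 11.0) = 184 / 9.9 = 18.586 d.
At 26.3 °C: 184 / (26.3 − 11.0) = 184 / 15.3 = 12.026 d.
Difference = |18.586 − 12.026| = 6.560 ≈ 6.6 days.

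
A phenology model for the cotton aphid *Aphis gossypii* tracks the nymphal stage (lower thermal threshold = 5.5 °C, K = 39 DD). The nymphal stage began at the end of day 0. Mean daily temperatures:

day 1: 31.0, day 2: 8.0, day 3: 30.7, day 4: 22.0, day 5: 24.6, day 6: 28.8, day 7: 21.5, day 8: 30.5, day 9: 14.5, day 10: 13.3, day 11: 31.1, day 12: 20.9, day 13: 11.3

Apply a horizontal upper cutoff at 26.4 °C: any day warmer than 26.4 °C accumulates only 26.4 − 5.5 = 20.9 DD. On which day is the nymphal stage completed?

Daily DD above 5.5 °C (capped at 20.9): 20.9, 2.5, 20.9, 16.5, 19.1, 20.9, 16.0, 20.9, 9.0, 7.8, 20.9, 15.4, 5.8.
Cumulative: 20.9, 23.4, 44.3, 60.8, 79.9, 100.8, 116.8, 137.7, 146.7, 154.5, 175.4, 190.8, 196.6.
The total first reaches 39 DD on day 3.

day 3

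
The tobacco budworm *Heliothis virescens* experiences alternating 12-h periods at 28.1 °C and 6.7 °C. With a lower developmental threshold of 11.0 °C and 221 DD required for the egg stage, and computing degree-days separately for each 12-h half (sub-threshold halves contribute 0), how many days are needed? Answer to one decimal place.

25.8 days

Day half: max(0, 28.1 − 11.0) × 0.5 = 17.1 × 0.5 = 8.55 DD.
Night half: max(0, 6.7 − 11.0) × 0.5 = 0.0 × 0.5 = 0.00 DD.
Per 24 h: 8.55 DD/day.
Duration = 221 / 8.55 = 25.848 ≈ 25.8 days.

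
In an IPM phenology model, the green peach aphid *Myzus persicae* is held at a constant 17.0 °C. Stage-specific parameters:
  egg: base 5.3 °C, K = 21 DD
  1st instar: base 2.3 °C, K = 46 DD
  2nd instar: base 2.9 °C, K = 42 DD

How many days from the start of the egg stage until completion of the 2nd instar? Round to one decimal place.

egg: 21 / (17.0 − 5.3) = 21 / 11.7 = 1.795 d.
1st instar: 46 / (17.0 − 2.3) = 46 / 14.7 = 3.129 d.
2nd instar: 42 / (17.0 − 2.9) = 42 / 14.1 = 2.979 d.
Sum = 7.903 ≈ 7.9 days.

7.9 days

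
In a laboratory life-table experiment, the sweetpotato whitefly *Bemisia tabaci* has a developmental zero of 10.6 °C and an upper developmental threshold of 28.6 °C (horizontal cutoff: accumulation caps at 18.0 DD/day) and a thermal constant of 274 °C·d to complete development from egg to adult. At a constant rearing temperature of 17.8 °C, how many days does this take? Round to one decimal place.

Daily accumulation = 17.8 − 10.6 = 7.2 DD/day.
Duration = 274 / 7.2 = 38.056 ≈ 38.1 days.

38.1 days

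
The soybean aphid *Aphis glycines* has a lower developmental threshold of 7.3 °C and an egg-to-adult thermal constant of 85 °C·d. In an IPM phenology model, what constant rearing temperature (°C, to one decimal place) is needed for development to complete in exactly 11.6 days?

14.6 °C

Required daily accumulation = 85 / 11.6 = 7.328 DD/day.
T = T_base + 7.328 = 7.3 + 7.328 = 14.628 ≈ 14.6 °C.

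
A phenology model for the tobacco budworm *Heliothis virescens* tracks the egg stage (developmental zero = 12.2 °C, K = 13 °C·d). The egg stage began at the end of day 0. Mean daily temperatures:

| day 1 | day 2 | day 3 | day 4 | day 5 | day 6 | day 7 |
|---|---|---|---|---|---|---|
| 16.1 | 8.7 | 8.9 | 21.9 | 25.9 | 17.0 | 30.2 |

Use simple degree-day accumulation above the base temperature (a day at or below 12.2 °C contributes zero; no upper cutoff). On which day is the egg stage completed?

Daily DD above 12.2 °C: 3.9, 0.0, 0.0, 9.7, 13.7, 4.8, 18.0.
Cumulative: 3.9, 3.9, 3.9, 13.6, 27.3, 32.1, 50.1.
The total first reaches 13 DD on day 4.

day 4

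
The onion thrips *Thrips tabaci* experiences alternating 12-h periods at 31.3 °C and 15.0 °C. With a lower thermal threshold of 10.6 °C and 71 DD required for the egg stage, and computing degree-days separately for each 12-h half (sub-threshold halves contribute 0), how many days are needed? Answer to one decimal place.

5.7 days

Day half: max(0, 31.3 − 10.6) × 0.5 = 20.7 × 0.5 = 10.35 DD.
Night half: max(0, 15.0 − 10.6) × 0.5 = 4.4 × 0.5 = 2.20 DD.
Per 24 h: 12.55 DD/day.
Duration = 71 / 12.55 = 5.657 ≈ 5.7 days.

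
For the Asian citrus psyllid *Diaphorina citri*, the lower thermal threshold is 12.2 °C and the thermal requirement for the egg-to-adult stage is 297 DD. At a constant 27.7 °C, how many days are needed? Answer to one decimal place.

Daily accumulation = 27.7 − 12.2 = 15.5 DD/day.
Duration = 297 / 15.5 = 19.161 ≈ 19.2 days.

19.2 days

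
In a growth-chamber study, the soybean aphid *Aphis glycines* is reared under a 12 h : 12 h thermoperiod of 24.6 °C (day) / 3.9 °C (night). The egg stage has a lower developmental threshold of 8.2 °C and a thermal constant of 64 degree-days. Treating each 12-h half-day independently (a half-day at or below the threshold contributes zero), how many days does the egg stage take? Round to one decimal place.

Day half: max(0, 24.6 − 8.2) × 0.5 = 16.4 × 0.5 = 8.20 DD.
Night half: max(0, 3.9 − 8.2) × 0.5 = 0.0 × 0.5 = 0.00 DD.
Per 24 h: 8.20 DD/day.
Duration = 64 / 8.20 = 7.805 ≈ 7.8 days.

7.8 days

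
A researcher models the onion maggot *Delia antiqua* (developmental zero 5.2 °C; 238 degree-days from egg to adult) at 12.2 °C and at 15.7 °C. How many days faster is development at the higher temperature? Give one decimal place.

11.3 days

At 12.2 °C: 238 / (12.2 − 5.2) = 238 / 7.0 = 34.000 d.
At 15.7 °C: 238 / (15.7 − 5.2) = 238 / 10.5 = 22.667 d.
Difference = |34.000 − 22.667| = 11.333 ≈ 11.3 days.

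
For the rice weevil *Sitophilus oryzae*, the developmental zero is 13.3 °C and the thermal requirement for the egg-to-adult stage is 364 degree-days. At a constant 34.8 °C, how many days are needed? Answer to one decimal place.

Daily accumulation = 34.8 − 13.3 = 21.5 DD/day.
Duration = 364 / 21.5 = 16.930 ≈ 16.9 days.

16.9 days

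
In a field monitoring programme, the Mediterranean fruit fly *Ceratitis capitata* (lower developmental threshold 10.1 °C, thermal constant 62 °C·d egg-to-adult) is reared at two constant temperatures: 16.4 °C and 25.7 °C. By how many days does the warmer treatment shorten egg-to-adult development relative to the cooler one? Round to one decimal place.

5.9 days

At 16.4 °C: 62 / (16.4 − 10.1) = 62 / 6.3 = 9.841 d.
At 25.7 °C: 62 / (25.7 − 10.1) = 62 / 15.6 = 3.974 d.
Difference = |9.841 − 3.974| = 5.867 ≈ 5.9 days.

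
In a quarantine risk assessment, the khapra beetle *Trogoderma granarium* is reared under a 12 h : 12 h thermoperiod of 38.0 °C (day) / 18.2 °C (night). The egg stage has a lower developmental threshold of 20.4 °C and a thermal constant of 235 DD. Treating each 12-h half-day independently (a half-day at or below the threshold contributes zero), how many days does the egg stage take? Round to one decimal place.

Day half: max(0, 38.0 − 20.4) × 0.5 = 17.6 × 0.5 = 8.80 DD.
Night half: max(0, 18.2 − 20.4) × 0.5 = 0.0 × 0.5 = 0.00 DD.
Per 24 h: 8.80 DD/day.
Duration = 235 / 8.80 = 26.705 ≈ 26.7 days.

26.7 days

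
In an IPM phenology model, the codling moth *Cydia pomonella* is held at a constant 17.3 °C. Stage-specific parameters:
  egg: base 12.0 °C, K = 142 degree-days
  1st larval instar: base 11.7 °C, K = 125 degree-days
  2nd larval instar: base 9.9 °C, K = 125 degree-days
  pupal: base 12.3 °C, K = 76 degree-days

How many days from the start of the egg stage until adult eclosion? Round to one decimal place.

egg: 142 / (17.3 − 12.0) = 142 / 5.3 = 26.792 d.
1st larval instar: 125 / (17.3 − 11.7) = 125 / 5.6 = 22.321 d.
2nd larval instar: 125 / (17.3 − 9.9) = 125 / 7.4 = 16.892 d.
pupal: 76 / (17.3 − 12.3) = 76 / 5.0 = 15.200 d.
Sum = 81.206 ≈ 81.2 days.

81.2 days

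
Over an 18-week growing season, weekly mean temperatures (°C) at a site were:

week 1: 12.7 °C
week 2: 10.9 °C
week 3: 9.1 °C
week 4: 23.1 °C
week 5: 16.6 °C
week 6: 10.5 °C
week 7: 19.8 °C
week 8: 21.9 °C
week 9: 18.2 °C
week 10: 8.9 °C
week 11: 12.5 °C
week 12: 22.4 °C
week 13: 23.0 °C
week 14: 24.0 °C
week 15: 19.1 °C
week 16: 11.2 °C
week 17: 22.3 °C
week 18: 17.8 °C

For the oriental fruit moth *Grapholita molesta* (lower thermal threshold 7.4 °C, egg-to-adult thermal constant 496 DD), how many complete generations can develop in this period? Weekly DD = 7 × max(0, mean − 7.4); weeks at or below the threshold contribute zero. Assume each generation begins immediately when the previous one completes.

2 generations

Weekly DD (7 × max(0, T̄ − 7.4)): 37.1, 24.5, 11.9, 109.9, 64.4, 21.7, 86.8, 101.5, 75.6, 10.5, 35.7, 105.0, 109.2, 116.2, 81.9, 26.6, 104.3, 72.8.
Season total = 1195.6 DD.
Complete generations = ⌊1195.6 / 496⌋ = 2.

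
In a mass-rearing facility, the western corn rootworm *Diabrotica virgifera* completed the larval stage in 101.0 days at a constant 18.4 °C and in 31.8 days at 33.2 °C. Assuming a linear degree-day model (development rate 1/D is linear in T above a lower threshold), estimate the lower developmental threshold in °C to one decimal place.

Linear rate model ⇒ the product D·(T − T_b) is constant across temperatures.
101.0·(18.4 − T_b) = 31.8·(33.2 − T_b)
T_b = (101.0·18.4 − 31.8·33.2) / (101.0 − 31.8) = 802.64 / 69.2 = 11.599 °C ≈ 11.6 °C.

11.6 °C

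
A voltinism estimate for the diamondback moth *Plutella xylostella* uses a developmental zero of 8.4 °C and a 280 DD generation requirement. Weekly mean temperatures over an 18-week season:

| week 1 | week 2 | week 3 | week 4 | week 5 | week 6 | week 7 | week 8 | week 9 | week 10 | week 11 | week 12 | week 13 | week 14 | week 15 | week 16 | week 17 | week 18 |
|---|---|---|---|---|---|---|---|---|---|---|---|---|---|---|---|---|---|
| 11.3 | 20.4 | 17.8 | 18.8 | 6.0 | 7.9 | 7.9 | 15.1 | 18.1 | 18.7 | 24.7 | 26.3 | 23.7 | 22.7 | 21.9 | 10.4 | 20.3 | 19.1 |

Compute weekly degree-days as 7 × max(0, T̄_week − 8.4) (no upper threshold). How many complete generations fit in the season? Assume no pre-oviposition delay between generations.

4 generations

Weekly DD (7 × max(0, T̄ − 8.4)): 20.3, 84.0, 65.8, 72.8, 0.0, 0.0, 0.0, 46.9, 67.9, 72.1, 114.1, 125.3, 107.1, 100.1, 94.5, 14.0, 83.3, 74.9.
Season total = 1143.1 DD.
Complete generations = ⌊1143.1 / 280⌋ = 4.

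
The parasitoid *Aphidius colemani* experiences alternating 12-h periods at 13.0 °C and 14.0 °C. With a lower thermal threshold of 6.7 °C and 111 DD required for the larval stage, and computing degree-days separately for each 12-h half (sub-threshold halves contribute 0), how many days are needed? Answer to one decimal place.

Day half: max(0, 13.0 − 6.7) × 0.5 = 6.3 × 0.5 = 3.15 DD.
Night half: max(0, 14.0 − 6.7) × 0.5 = 7.3 × 0.5 = 3.65 DD.
Per 24 h: 6.80 DD/day.
Duration = 111 / 6.80 = 16.324 ≈ 16.3 days.

16.3 days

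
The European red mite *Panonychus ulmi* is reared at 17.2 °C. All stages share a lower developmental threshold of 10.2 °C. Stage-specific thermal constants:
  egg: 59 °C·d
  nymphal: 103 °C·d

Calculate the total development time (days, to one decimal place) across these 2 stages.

23.1 days

Daily accumulation at 17.2 °C = 17.2 − 10.2 = 7.0 DD/day.
Total K = 59 + 103 = 162 DD.
Total duration = 162 / 7.0 = 23.143 ≈ 23.1 days.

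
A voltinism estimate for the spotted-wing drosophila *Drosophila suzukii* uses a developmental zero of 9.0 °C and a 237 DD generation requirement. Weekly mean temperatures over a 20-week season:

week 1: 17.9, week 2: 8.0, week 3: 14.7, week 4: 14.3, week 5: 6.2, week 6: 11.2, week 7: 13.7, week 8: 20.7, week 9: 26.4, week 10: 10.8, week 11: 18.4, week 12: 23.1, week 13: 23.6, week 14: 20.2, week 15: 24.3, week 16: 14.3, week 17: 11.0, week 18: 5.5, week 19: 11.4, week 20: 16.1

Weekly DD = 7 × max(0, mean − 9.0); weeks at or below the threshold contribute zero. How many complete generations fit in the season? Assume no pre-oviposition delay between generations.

Weekly DD (7 × max(0, T̄ − 9.0)): 62.3, 0.0, 39.9, 37.1, 0.0, 15.4, 32.9, 81.9, 121.8, 12.6, 65.8, 98.7, 102.2, 78.4, 107.1, 37.1, 14.0, 0.0, 16.8, 49.7.
Season total = 973.7 DD.
Complete generations = ⌊973.7 / 237⌋ = 4.

4 generations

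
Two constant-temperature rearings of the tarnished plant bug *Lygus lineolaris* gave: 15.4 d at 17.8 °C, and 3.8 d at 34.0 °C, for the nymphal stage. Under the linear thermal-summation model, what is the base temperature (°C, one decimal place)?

Equal thermal constants: D₁(T₁ − T_b) = D₂(T₂ − T_b).
15.4·(17.8 − T_b) = 3.8·(34.0 − T_b)
T_b = (15.4·17.8 − 3.8·34.0) / (15.4 − 3.8) = 144.92 / 11.6 = 12.493 °C ≈ 12.5 °C.

12.5 °C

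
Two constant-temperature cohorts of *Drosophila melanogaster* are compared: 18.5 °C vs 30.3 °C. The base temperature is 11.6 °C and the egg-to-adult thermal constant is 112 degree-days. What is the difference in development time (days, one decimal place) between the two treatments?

10.2 days

At 18.5 °C: 112 / (18.5 − 11.6) = 112 / 6.9 = 16.232 d.
At 30.3 °C: 112 / (30.3 − 11.6) = 112 / 18.7 = 5.989 d.
Difference = |16.232 − 5.989| = 10.243 ≈ 10.2 days.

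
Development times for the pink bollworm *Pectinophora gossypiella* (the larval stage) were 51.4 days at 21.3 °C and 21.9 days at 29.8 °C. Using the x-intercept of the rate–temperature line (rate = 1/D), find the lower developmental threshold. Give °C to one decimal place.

15.0 °C

Equal thermal constants: D₁(T₁ − T_b) = D₂(T₂ − T_b).
51.4·(21.3 − T_b) = 21.9·(29.8 − T_b)
T_b = (51.4·21.3 − 21.9·29.8) / (51.4 − 21.9) = 442.20 / 29.5 = 14.990 °C ≈ 15.0 °C.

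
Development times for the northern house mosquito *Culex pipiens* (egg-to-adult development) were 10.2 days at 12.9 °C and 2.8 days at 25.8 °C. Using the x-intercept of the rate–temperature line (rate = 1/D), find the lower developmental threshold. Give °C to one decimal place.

8.0 °C

Under the model K = D·(T − T_b), so D₁·(T₁ − T_b) = D₂·(T₂ − T_b).
10.2·(12.9 − T_b) = 2.8·(25.8 − T_b)
T_b = (10.2·12.9 − 2.8·25.8) / (10.2 − 2.8) = 59.34 / 7.4 = 8.019 °C ≈ 8.0 °C.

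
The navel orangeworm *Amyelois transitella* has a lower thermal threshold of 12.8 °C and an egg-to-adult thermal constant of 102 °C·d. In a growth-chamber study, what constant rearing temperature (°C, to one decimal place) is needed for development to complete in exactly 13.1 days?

Required daily accumulation = 102 / 13.1 = 7.786 DD/day.
T = T_base + 7.786 = 12.8 + 7.786 = 20.586 ≈ 20.6 °C.

20.6 °C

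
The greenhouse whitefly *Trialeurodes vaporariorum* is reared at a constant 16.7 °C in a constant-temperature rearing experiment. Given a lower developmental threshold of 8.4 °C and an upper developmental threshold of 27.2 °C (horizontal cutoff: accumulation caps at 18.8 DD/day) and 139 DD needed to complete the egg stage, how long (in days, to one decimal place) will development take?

16.7 days

Daily accumulation = 16.7 − 8.4 = 8.3 DD/day.
Duration = 139 / 8.3 = 16.747 ≈ 16.7 days.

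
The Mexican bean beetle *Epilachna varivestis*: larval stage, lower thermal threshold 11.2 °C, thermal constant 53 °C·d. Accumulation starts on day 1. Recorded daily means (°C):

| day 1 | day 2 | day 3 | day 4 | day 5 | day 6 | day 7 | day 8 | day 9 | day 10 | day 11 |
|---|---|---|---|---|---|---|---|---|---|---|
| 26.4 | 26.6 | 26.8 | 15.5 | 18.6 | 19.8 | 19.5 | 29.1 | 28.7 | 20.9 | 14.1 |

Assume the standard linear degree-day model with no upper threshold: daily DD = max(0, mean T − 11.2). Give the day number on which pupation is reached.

day 5

Daily DD above 11.2 °C: 15.2, 15.4, 15.6, 4.3, 7.4, 8.6, 8.3, 17.9, 17.5, 9.7, 2.9.
Cumulative: 15.2, 30.6, 46.2, 50.5, 57.9, 66.5, 74.8, 92.7, 110.2, 119.9, 122.8.
The total first reaches 53 DD on day 5.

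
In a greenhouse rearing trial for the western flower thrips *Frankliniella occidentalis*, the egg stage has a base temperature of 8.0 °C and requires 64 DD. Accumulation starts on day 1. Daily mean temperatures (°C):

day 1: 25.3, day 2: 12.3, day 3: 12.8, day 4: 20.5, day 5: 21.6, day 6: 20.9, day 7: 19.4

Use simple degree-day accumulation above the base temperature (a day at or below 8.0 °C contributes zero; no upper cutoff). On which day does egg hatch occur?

Daily DD above 8.0 °C: 17.3, 4.3, 4.8, 12.5, 13.6, 12.9, 11.4.
Cumulative: 17.3, 21.6, 26.4, 38.9, 52.5, 65.4, 76.8.
The total first reaches 64 DD on day 6.

day 6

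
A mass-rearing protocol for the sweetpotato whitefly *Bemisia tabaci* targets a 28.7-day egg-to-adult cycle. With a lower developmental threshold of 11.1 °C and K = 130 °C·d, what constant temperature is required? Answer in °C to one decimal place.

Required daily accumulation = 130 / 28.7 = 4.530 DD/day.
T = T_base + 4.530 = 11.1 + 4.530 = 15.630 ≈ 15.6 °C.

15.6 °C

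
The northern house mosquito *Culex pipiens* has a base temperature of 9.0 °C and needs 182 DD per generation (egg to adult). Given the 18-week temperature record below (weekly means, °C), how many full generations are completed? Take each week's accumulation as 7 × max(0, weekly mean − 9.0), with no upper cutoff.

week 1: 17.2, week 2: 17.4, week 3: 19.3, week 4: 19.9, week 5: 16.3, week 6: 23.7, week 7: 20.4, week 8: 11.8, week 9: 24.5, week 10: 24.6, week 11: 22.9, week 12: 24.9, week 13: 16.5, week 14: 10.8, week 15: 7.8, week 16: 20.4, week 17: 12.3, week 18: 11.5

6 generations

Weekly DD (7 × max(0, T̄ − 9.0)): 57.4, 58.8, 72.1, 76.3, 51.1, 102.9, 79.8, 19.6, 108.5, 109.2, 97.3, 111.3, 52.5, 12.6, 0.0, 79.8, 23.1, 17.5.
Season total = 1129.8 DD.
Complete generations = ⌊1129.8 / 182⌋ = 6.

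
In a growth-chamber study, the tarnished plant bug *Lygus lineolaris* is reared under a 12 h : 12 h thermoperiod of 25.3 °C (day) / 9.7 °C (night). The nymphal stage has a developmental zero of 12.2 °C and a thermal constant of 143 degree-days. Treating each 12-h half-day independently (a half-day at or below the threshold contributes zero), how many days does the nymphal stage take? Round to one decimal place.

21.8 days

Day half: max(0, 25.3 − 12.2) × 0.5 = 13.1 × 0.5 = 6.55 DD.
Night half: max(0, 9.7 − 12.2) × 0.5 = 0.0 × 0.5 = 0.00 DD.
Per 24 h: 6.55 DD/day.
Duration = 143 / 6.55 = 21.832 ≈ 21.8 days.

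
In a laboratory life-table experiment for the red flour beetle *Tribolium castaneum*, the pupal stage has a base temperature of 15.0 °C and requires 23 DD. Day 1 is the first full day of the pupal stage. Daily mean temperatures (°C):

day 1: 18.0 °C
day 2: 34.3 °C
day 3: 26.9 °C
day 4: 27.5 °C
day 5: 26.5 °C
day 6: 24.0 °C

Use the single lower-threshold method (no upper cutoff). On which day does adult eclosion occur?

day 3

Daily DD above 15.0 °C: 3.0, 19.3, 11.9, 12.5, 11.5, 9.0.
Cumulative: 3.0, 22.3, 34.2, 46.7, 58.2, 67.2.
The total first reaches 23 DD on day 3.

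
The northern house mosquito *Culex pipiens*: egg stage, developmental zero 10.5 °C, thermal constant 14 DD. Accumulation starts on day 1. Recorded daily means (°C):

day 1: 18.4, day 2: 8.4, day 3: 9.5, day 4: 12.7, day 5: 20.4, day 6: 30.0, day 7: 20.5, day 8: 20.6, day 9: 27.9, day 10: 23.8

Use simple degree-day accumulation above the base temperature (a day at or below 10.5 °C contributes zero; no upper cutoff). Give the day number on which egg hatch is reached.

Daily DD above 10.5 °C: 7.9, 0.0, 0.0, 2.2, 9.9, 19.5, 10.0, 10.1, 17.4, 13.3.
Cumulative: 7.9, 7.9, 7.9, 10.1, 20.0, 39.5, 49.5, 59.6, 77.0, 90.3.
The total first reaches 14 DD on day 5.

day 5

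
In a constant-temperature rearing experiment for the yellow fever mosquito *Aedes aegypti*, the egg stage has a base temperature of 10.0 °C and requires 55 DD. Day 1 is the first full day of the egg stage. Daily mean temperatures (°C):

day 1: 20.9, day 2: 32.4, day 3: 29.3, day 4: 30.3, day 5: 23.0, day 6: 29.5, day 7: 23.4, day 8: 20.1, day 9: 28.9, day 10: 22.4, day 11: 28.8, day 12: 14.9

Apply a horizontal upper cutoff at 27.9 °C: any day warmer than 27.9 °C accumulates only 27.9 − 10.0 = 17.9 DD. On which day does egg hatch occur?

Daily DD above 10.0 °C (capped at 17.9): 10.9, 17.9, 17.9, 17.9, 13.0, 17.9, 13.4, 10.1, 17.9, 12.4, 17.9, 4.9.
Cumulative: 10.9, 28.8, 46.7, 64.6, 77.6, 95.5, 108.9, 119.0, 136.9, 149.3, 167.2, 172.1.
The total first reaches 55 DD on day 4.

day 4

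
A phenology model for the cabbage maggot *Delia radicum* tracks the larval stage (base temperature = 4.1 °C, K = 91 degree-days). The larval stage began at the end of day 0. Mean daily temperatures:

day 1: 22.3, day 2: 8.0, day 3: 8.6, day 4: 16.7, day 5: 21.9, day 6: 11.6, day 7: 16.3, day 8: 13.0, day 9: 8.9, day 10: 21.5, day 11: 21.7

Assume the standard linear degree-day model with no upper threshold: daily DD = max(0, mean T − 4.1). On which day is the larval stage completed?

Daily DD above 4.1 °C: 18.2, 3.9, 4.5, 12.6, 17.8, 7.5, 12.2, 8.9, 4.8, 17.4, 17.6.
Cumulative: 18.2, 22.1, 26.6, 39.2, 57.0, 64.5, 76.7, 85.6, 90.4, 107.8, 125.4.
The total first reaches 91 DD on day 10.

day 10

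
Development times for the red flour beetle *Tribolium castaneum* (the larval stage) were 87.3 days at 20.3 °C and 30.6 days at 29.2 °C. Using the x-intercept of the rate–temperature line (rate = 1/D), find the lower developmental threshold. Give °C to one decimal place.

Equal thermal constants: D₁(T₁ − T_b) = D₂(T₂ − T_b).
87.3·(20.3 − T_b) = 30.6·(29.2 − T_b)
T_b = (87.3·20.3 − 30.6·29.2) / (87.3 − 30.6) = 878.67 / 56.7 = 15.497 °C ≈ 15.5 °C.

15.5 °C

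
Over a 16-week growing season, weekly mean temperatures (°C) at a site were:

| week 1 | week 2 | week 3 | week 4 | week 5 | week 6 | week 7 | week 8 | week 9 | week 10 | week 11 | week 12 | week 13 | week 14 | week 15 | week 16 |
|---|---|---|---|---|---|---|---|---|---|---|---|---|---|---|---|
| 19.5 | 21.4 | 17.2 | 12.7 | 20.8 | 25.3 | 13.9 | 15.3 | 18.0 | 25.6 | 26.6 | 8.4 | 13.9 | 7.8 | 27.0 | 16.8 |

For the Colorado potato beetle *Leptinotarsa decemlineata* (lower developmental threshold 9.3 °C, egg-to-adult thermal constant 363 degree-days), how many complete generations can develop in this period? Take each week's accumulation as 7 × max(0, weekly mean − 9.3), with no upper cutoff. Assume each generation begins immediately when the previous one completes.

Weekly DD (7 × max(0, T̄ − 9.3)): 71.4, 84.7, 55.3, 23.8, 80.5, 112.0, 32.2, 42.0, 60.9, 114.1, 121.1, 0.0, 32.2, 0.0, 123.9, 52.5.
Season total = 1006.6 DD.
Complete generations = ⌊1006.6 / 363⌋ = 2.

2 generations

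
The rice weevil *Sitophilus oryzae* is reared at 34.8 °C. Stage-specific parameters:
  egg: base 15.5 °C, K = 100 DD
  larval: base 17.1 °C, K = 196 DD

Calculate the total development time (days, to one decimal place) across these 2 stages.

16.3 days

egg: 100 / (34.8 − 15.5) = 100 / 19.3 = 5.181 d.
larval: 196 / (34.8 − 17.1) = 196 / 17.7 = 11.073 d.
Sum = 16.255 ≈ 16.3 days.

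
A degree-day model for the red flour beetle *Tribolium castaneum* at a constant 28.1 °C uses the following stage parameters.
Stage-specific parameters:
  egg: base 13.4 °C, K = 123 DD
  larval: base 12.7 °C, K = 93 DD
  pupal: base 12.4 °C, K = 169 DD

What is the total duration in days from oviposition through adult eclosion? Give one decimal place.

egg: 123 / (28.1 − 13.4) = 123 / 14.7 = 8.367 d.
larval: 93 / (28.1 − 12.7) = 93 / 15.4 = 6.039 d.
pupal: 169 / (28.1 − 12.4) = 169 / 15.7 = 10.764 d.
Sum = 25.171 ≈ 25.2 days.

25.2 days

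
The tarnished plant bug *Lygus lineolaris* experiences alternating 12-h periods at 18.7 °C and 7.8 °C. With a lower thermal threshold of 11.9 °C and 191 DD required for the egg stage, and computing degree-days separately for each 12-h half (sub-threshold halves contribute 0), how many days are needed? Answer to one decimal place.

Day half: max(0, 18.7 − 11.9) × 0.5 = 6.8 × 0.5 = 3.40 DD.
Night half: max(0, 7.8 − 11.9) × 0.5 = 0.0 × 0.5 = 0.00 DD.
Per 24 h: 3.40 DD/day.
Duration = 191 / 3.40 = 56.176 ≈ 56.2 days.

56.2 days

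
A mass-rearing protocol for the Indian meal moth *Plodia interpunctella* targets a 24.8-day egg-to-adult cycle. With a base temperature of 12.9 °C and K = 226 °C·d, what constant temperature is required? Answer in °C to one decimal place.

22.0 °C

Required daily accumulation = 226 / 24.8 = 9.113 DD/day.
T = T_base + 9.113 = 12.9 + 9.113 = 22.013 ≈ 22.0 °C.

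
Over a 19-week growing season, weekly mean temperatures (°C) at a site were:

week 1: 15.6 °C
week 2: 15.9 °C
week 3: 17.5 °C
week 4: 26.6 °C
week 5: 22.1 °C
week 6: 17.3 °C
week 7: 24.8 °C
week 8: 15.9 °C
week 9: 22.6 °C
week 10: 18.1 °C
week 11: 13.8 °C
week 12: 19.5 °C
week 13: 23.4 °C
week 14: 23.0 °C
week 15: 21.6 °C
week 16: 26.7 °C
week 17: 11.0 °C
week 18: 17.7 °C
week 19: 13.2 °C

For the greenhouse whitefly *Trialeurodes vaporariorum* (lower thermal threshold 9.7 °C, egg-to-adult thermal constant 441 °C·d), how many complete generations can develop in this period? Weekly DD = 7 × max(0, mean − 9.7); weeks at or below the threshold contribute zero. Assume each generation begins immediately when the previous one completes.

Weekly DD (7 × max(0, T̄ − 9.7)): 41.3, 43.4, 54.6, 118.3, 86.8, 53.2, 105.7, 43.4, 90.3, 58.8, 28.7, 68.6, 95.9, 93.1, 83.3, 119.0, 9.1, 56.0, 24.5.
Season total = 1274.0 DD.
Complete generations = ⌊1274.0 / 441⌋ = 2.

2 generations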